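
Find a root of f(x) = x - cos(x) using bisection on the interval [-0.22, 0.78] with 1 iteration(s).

f(x) = x - cos(x)
Initial interval: [-0.22, 0.78]

Iteration 1:
  c_1 = (-0.220000 + 0.780000)/2 = 0.280000
  f(c_1) = f(0.280000) = -0.681055
  f(a) × f(c) ≥ 0, new interval: [0.280000, 0.780000]

After 1 iteration(s), the approximation is c_1 = 0.280000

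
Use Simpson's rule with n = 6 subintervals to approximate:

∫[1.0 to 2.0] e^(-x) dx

f(x) = e^(-x)
a = 1.0, b = 2.0, n = 6
h = (b - a)/n = 0.166667

Simpson's rule: (h/3)[f(x₀) + 4f(x₁) + 2f(x₂) + ... + f(xₙ)]

x_0 = 1.0000, f(x_0) = 0.367879, coefficient = 1
x_1 = 1.1667, f(x_1) = 0.311403, coefficient = 4
x_2 = 1.3333, f(x_2) = 0.263597, coefficient = 2
x_3 = 1.5000, f(x_3) = 0.223130, coefficient = 4
x_4 = 1.6667, f(x_4) = 0.188876, coefficient = 2
x_5 = 1.8333, f(x_5) = 0.159880, coefficient = 4
x_6 = 2.0000, f(x_6) = 0.135335, coefficient = 1

I ≈ (0.166667/3) × 4.185813 = 0.232545
Exact value: 0.232544
Error: 0.000001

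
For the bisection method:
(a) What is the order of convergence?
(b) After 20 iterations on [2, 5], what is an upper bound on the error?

(a) Bisection has linear (order 1) convergence; the error is halved each step.

(b) Error bound = (b-a)/2^n = (5 - 2)/2^{20}
    = 3/2^{20}

(a) 1 (linear); (b) error ≤ 2.86e-06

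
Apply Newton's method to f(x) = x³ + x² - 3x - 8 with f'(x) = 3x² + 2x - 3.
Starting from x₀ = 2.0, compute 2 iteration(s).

f(x) = x³ + x² - 3x - 8
f'(x) = 3x² + 2x - 3
x₀ = 2.0

Newton-Raphson formula: x_{n+1} = x_n - f(x_n)/f'(x_n)

Iteration 1:
  f(2.000000) = -2.000000
  f'(2.000000) = 13.000000
  x_1 = 2.000000 - (-2.000000)/13.000000 = 2.153846
Iteration 2:
  f(2.153846) = 0.169322
  f'(2.153846) = 15.224852
  x_2 = 2.153846 - 0.169322/15.224852 = 2.142725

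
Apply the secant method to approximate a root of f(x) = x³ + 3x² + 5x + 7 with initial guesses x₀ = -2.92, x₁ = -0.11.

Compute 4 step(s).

f(x) = x³ + 3x² + 5x + 7
x₀ = -2.92, x₁ = -0.11

Secant formula: x_{n+1} = x_n - f(x_n)(x_n - x_{n-1})/(f(x_n) - f(x_{n-1}))

Iteration 1:
  f(-2.920000) = -6.917888
  f(-0.110000) = 6.484969
  x_2 = -0.110000 - 6.484969×(-0.110000 - (-2.920000))/(6.484969 - (-6.917888))
       = -1.469618
Iteration 2:
  f(-0.110000) = 6.484969
  f(-1.469618) = 2.957194
  x_3 = -1.469618 - 2.957194×(-1.469618 - (-0.110000))/(2.957194 - 6.484969)
       = -2.609332
Iteration 3:
  f(-1.469618) = 2.957194
  f(-2.609332) = -3.386751
  x_4 = -2.609332 - (-3.386751)×(-2.609332 - (-1.469618))/(-3.386751 - 2.957194)
       = -2.000889
Iteration 4:
  f(-2.609332) = -3.386751
  f(-2.000889) = 0.995552
  x_5 = -2.000889 - 0.995552×(-2.000889 - (-2.609332))/(0.995552 - (-3.386751))
       = -2.139112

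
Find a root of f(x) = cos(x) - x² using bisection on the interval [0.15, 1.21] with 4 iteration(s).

f(x) = cos(x) - x²
Initial interval: [0.15, 1.21]

Iteration 1:
  c_1 = (0.150000 + 1.210000)/2 = 0.680000
  f(c_1) = f(0.680000) = 0.315173
  f(a) × f(c) ≥ 0, new interval: [0.680000, 1.210000]
Iteration 2:
  c_2 = (0.680000 + 1.210000)/2 = 0.945000
  f(c_2) = f(0.945000) = -0.307282
  f(a) × f(c) < 0, new interval: [0.680000, 0.945000]
Iteration 3:
  c_3 = (0.680000 + 0.945000)/2 = 0.812500
  f(c_3) = f(0.812500) = 0.027529
  f(a) × f(c) ≥ 0, new interval: [0.812500, 0.945000]
Iteration 4:
  c_4 = (0.812500 + 0.945000)/2 = 0.878750
  f(c_4) = f(0.878750) = -0.134087
  f(a) × f(c) < 0, new interval: [0.812500, 0.878750]

After 4 iteration(s), the approximation is c_4 = 0.878750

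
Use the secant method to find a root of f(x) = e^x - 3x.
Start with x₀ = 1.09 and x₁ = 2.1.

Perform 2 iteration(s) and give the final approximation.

f(x) = e^x - 3x
x₀ = 1.09, x₁ = 2.1

Secant formula: x_{n+1} = x_n - f(x_n)(x_n - x_{n-1})/(f(x_n) - f(x_{n-1}))

Iteration 1:
  f(1.090000) = -0.295726
  f(2.100000) = 1.866170
  x_2 = 2.100000 - 1.866170×(2.100000 - 1.090000)/(1.866170 - (-0.295726))
       = 1.228158
Iteration 2:
  f(2.100000) = 1.866170
  f(1.228158) = -0.269541
  x_3 = 1.228158 - (-0.269541)×(1.228158 - 2.100000)/(-0.269541 - 1.866170)
       = 1.338190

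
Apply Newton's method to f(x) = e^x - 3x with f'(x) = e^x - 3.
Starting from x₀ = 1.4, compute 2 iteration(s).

f(x) = e^x - 3x
f'(x) = e^x - 3
x₀ = 1.4

Newton-Raphson formula: x_{n+1} = x_n - f(x_n)/f'(x_n)

Iteration 1:
  f(1.400000) = -0.144800
  f'(1.400000) = 1.055200
  x_1 = 1.400000 - (-0.144800)/1.055200 = 1.537225
Iteration 2:
  f(1.537225) = 0.039989
  f'(1.537225) = 1.651665
  x_2 = 1.537225 - 0.039989/1.651665 = 1.513014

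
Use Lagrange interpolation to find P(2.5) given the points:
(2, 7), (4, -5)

Lagrange interpolation formula:
P(x) = Σ yᵢ × Lᵢ(x)
where Lᵢ(x) = Π_{j≠i} (x - xⱼ)/(xᵢ - xⱼ)

L_0(2.5) = (2.5 - 4)/(2 - 4) = 0.750000
L_1(2.5) = (2.5 - 2)/(4 - 2) = 0.250000

P(2.5) = 7×L_0(2.5) + (-5)×L_1(2.5)
P(2.5) = 4.000000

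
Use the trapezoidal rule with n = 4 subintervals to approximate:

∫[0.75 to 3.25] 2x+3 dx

f(x) = 2x+3
a = 0.75, b = 3.25, n = 4
h = (b - a)/n = 0.625000

Trapezoidal rule: (h/2)[f(x₀) + 2f(x₁) + 2f(x₂) + ... + f(xₙ)]

x_0 = 0.7500, f(x_0) = 4.500000, coefficient = 1
x_1 = 1.3750, f(x_1) = 5.750000, coefficient = 2
x_2 = 2.0000, f(x_2) = 7.000000, coefficient = 2
x_3 = 2.6250, f(x_3) = 8.250000, coefficient = 2
x_4 = 3.2500, f(x_4) = 9.500000, coefficient = 1

I ≈ (0.625000/2) × 56.000000 = 17.500000
Exact value: 17.500000
Error: 0.000000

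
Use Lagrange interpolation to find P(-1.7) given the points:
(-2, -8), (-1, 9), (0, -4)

Lagrange interpolation formula:
P(x) = Σ yᵢ × Lᵢ(x)
where Lᵢ(x) = Π_{j≠i} (x - xⱼ)/(xᵢ - xⱼ)

L_0(-1.7) = (-1.7 - (-1))/(-2 - (-1)) × (-1.7 - 0)/(-2 - 0) = 0.595000
L_1(-1.7) = (-1.7 - (-2))/(-1 - (-2)) × (-1.7 - 0)/(-1 - 0) = 0.510000
L_2(-1.7) = (-1.7 - (-2))/(0 - (-2)) × (-1.7 - (-1))/(0 - (-1)) = -0.105000

P(-1.7) = (-8)×L_0(-1.7) + 9×L_1(-1.7) + (-4)×L_2(-1.7)
P(-1.7) = 0.250000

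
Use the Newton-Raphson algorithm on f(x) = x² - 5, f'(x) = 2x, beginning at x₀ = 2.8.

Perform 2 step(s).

f(x) = x² - 5
f'(x) = 2x
x₀ = 2.8

Newton-Raphson formula: x_{n+1} = x_n - f(x_n)/f'(x_n)

Iteration 1:
  f(2.800000) = 2.840000
  f'(2.800000) = 5.600000
  x_1 = 2.800000 - 2.840000/5.600000 = 2.292857
Iteration 2:
  f(2.292857) = 0.257194
  f'(2.292857) = 4.585714
  x_2 = 2.292857 - 0.257194/4.585714 = 2.236771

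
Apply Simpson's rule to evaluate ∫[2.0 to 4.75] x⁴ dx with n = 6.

f(x) = x⁴
a = 2.0, b = 4.75, n = 6
h = (b - a)/n = 0.458333

Simpson's rule: (h/3)[f(x₀) + 4f(x₁) + 2f(x₂) + ... + f(xₙ)]

x_0 = 2.0000, f(x_0) = 16.000000, coefficient = 1
x_1 = 2.4583, f(x_1) = 36.522717, coefficient = 4
x_2 = 2.9167, f(x_2) = 72.368104, coefficient = 2
x_3 = 3.3750, f(x_3) = 129.746338, coefficient = 4
x_4 = 3.8333, f(x_4) = 215.926698, coefficient = 2
x_5 = 4.2917, f(x_5) = 339.237561, coefficient = 4
x_6 = 4.7500, f(x_6) = 509.066406, coefficient = 1

I ≈ (0.458333/3) × 3123.682473 = 477.229267
Exact value: 477.213086
Error: 0.016181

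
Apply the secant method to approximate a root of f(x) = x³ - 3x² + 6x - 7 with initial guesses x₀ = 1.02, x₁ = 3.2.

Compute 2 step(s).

f(x) = x³ - 3x² + 6x - 7
x₀ = 1.02, x₁ = 3.2

Secant formula: x_{n+1} = x_n - f(x_n)(x_n - x_{n-1})/(f(x_n) - f(x_{n-1}))

Iteration 1:
  f(1.020000) = -2.939992
  f(3.200000) = 14.248000
  x_2 = 3.200000 - 14.248000×(3.200000 - 1.020000)/(14.248000 - (-2.939992))
       = 1.392887
Iteration 2:
  f(3.200000) = 14.248000
  f(1.392887) = -1.760692
  x_3 = 1.392887 - (-1.760692)×(1.392887 - 3.200000)/(-1.760692 - 14.248000)
       = 1.591640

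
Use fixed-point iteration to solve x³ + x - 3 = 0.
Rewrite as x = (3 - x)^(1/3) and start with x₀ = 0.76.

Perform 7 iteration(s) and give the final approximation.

Equation: x³ + x - 3 = 0
Fixed-point form: x = (3 - x)^(1/3)
x₀ = 0.76

x_1 = g(0.760000) = 1.308427
x_2 = g(1.308427) = 1.191508
x_3 = g(1.191508) = 1.218350
x_4 = g(1.218350) = 1.212293
x_5 = g(1.212293) = 1.213665
x_6 = g(1.213665) = 1.213354
x_7 = g(1.213354) = 1.213425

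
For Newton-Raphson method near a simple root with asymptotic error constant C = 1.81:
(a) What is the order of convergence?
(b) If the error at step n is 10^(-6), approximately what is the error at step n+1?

(a) Newton-Raphson has quadratic (order 2) convergence near simple roots.
    This means |e_{n+1}| ≈ C|e_n|².

(b) With |e_n| = 10^(-6) and C = 1.81:
    |e_{n+1}| ≈ 1.81 × (10^(-6))² = 1.81 × 10^(-12)

(a) 2 (quadratic); (b) |e_{n+1}| ≈ 1.810e-12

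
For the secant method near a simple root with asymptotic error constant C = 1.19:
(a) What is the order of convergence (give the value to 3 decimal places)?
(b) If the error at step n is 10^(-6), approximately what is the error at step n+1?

(a) Secant method has superlinear convergence with order φ = (1+√5)/2 ≈ 1.618.
    This means |e_{n+1}| ≈ C|e_n|^1.618.

(b) With |e_n| = 10^(-6) and C = 1.19:
    |e_{n+1}| ≈ 1.19 × (10^(-6))^1.618 = 1.19 × 10^(-9.71)

(a) ≈ 1.618 (golden ratio); (b) |e_{n+1}| ≈ 2.330e-10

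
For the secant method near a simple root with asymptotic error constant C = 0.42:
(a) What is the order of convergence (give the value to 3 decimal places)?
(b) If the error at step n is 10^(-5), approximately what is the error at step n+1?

(a) Secant method has superlinear convergence with order φ = (1+√5)/2 ≈ 1.618.
    This means |e_{n+1}| ≈ C|e_n|^1.618.

(b) With |e_n| = 10^(-5) and C = 0.42:
    |e_{n+1}| ≈ 0.42 × (10^(-5))^1.618 = 0.42 × 10^(-8.09)

(a) ≈ 1.618 (golden ratio); (b) |e_{n+1}| ≈ 3.413e-09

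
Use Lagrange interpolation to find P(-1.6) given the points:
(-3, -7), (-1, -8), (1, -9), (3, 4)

Lagrange interpolation formula:
P(x) = Σ yᵢ × Lᵢ(x)
where Lᵢ(x) = Π_{j≠i} (x - xⱼ)/(xᵢ - xⱼ)

L_0(-1.6) = (-1.6 - (-1))/(-3 - (-1)) × (-1.6 - 1)/(-3 - 1) × (-1.6 - 3)/(-3 - 3) = 0.149500
L_1(-1.6) = (-1.6 - (-3))/(-1 - (-3)) × (-1.6 - 1)/(-1 - 1) × (-1.6 - 3)/(-1 - 3) = 1.046500
L_2(-1.6) = (-1.6 - (-3))/(1 - (-3)) × (-1.6 - (-1))/(1 - (-1)) × (-1.6 - 3)/(1 - 3) = -0.241500
L_3(-1.6) = (-1.6 - (-3))/(3 - (-3)) × (-1.6 - (-1))/(3 - (-1)) × (-1.6 - 1)/(3 - 1) = 0.045500

P(-1.6) = (-7)×L_0(-1.6) + (-8)×L_1(-1.6) + (-9)×L_2(-1.6) + 4×L_3(-1.6)
P(-1.6) = -7.063000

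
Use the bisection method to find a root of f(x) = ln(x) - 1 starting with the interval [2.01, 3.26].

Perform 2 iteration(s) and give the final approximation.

f(x) = ln(x) - 1
Initial interval: [2.01, 3.26]

Iteration 1:
  c_1 = (2.010000 + 3.260000)/2 = 2.635000
  f(c_1) = f(2.635000) = -0.031117
  f(a) × f(c) ≥ 0, new interval: [2.635000, 3.260000]
Iteration 2:
  c_2 = (2.635000 + 3.260000)/2 = 2.947500
  f(c_2) = f(2.947500) = 0.080957
  f(a) × f(c) < 0, new interval: [2.635000, 2.947500]

After 2 iteration(s), the approximation is c_2 = 2.947500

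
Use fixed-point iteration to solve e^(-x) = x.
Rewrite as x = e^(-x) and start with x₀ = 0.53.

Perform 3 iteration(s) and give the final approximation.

Equation: e^(-x) = x
Fixed-point form: x = e^(-x)
x₀ = 0.53

x_1 = g(0.530000) = 0.588605
x_2 = g(0.588605) = 0.555101
x_3 = g(0.555101) = 0.574014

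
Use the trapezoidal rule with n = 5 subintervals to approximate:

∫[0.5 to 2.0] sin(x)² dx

f(x) = sin(x)²
a = 0.5, b = 2.0, n = 5
h = (b - a)/n = 0.300000

Trapezoidal rule: (h/2)[f(x₀) + 2f(x₁) + 2f(x₂) + ... + f(xₙ)]

x_0 = 0.5000, f(x_0) = 0.229849, coefficient = 1
x_1 = 0.8000, f(x_1) = 0.514600, coefficient = 2
x_2 = 1.1000, f(x_2) = 0.794251, coefficient = 2
x_3 = 1.4000, f(x_3) = 0.971111, coefficient = 2
x_4 = 1.7000, f(x_4) = 0.983399, coefficient = 2
x_5 = 2.0000, f(x_5) = 0.826822, coefficient = 1

I ≈ (0.300000/2) × 7.583392 = 1.137509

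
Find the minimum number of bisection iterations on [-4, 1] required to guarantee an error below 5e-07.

We need (b-a)/2^n ≤ 5e-07
(1 - (-4))/2^n ≤ 5e-07
5/2^n ≤ 5e-07
2^n ≥ 10000000
n ≥ log₂(10000000) = 23.25
n ≥ 24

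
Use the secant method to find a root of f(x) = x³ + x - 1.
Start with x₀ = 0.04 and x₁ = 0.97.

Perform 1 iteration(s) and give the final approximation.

f(x) = x³ + x - 1
x₀ = 0.04, x₁ = 0.97

Secant formula: x_{n+1} = x_n - f(x_n)(x_n - x_{n-1})/(f(x_n) - f(x_{n-1}))

Iteration 1:
  f(0.040000) = -0.959936
  f(0.970000) = 0.882673
  x_2 = 0.970000 - 0.882673×(0.970000 - 0.040000)/(0.882673 - (-0.959936))
       = 0.524498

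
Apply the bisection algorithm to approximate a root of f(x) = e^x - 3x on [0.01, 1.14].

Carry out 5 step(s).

f(x) = e^x - 3x
Initial interval: [0.01, 1.14]

Iteration 1:
  c_1 = (0.010000 + 1.140000)/2 = 0.575000
  f(c_1) = f(0.575000) = 0.052131
  f(a) × f(c) ≥ 0, new interval: [0.575000, 1.140000]
Iteration 2:
  c_2 = (0.575000 + 1.140000)/2 = 0.857500
  f(c_2) = f(0.857500) = -0.215240
  f(a) × f(c) < 0, new interval: [0.575000, 0.857500]
Iteration 3:
  c_3 = (0.575000 + 0.857500)/2 = 0.716250
  f(c_3) = f(0.716250) = -0.102006
  f(a) × f(c) < 0, new interval: [0.575000, 0.716250]
Iteration 4:
  c_4 = (0.575000 + 0.716250)/2 = 0.645625
  f(c_4) = f(0.645625) = -0.029696
  f(a) × f(c) < 0, new interval: [0.575000, 0.645625]
Iteration 5:
  c_5 = (0.575000 + 0.645625)/2 = 0.610312
  f(c_5) = f(0.610312) = 0.010069
  f(a) × f(c) ≥ 0, new interval: [0.610312, 0.645625]

After 5 iteration(s), the approximation is c_5 = 0.610312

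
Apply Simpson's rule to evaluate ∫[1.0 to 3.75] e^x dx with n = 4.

f(x) = e^x
a = 1.0, b = 3.75, n = 4
h = (b - a)/n = 0.687500

Simpson's rule: (h/3)[f(x₀) + 4f(x₁) + 2f(x₂) + ... + f(xₙ)]

x_0 = 1.0000, f(x_0) = 2.718282, coefficient = 1
x_1 = 1.6875, f(x_1) = 5.405949, coefficient = 4
x_2 = 2.3750, f(x_2) = 10.751013, coefficient = 2
x_3 = 3.0625, f(x_3) = 21.380943, coefficient = 4
x_4 = 3.7500, f(x_4) = 42.521082, coefficient = 1

I ≈ (0.687500/3) × 173.888957 = 39.849553
Exact value: 39.802800
Error: 0.046752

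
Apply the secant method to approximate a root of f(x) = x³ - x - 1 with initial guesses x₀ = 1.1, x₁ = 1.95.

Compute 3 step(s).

f(x) = x³ - x - 1
x₀ = 1.1, x₁ = 1.95

Secant formula: x_{n+1} = x_n - f(x_n)(x_n - x_{n-1})/(f(x_n) - f(x_{n-1}))

Iteration 1:
  f(1.100000) = -0.769000
  f(1.950000) = 4.464875
  x_2 = 1.950000 - 4.464875×(1.950000 - 1.100000)/(4.464875 - (-0.769000))
       = 1.224888
Iteration 2:
  f(1.950000) = 4.464875
  f(1.224888) = -0.387125
  x_3 = 1.224888 - (-0.387125)×(1.224888 - 1.950000)/(-0.387125 - 4.464875)
       = 1.282743
Iteration 3:
  f(1.224888) = -0.387125
  f(1.282743) = -0.172081
  x_4 = 1.282743 - (-0.172081)×(1.282743 - 1.224888)/(-0.172081 - (-0.387125))
       = 1.329038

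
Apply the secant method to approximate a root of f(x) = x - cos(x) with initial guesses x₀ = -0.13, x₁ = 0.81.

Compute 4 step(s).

f(x) = x - cos(x)
x₀ = -0.13, x₁ = 0.81

Secant formula: x_{n+1} = x_n - f(x_n)(x_n - x_{n-1})/(f(x_n) - f(x_{n-1}))

Iteration 1:
  f(-0.130000) = -1.121562
  f(0.810000) = 0.120502
  x_2 = 0.810000 - 0.120502×(0.810000 - (-0.130000))/(0.120502 - (-1.121562))
       = 0.718804
Iteration 2:
  f(0.810000) = 0.120502
  f(0.718804) = -0.033790
  x_3 = 0.718804 - (-0.033790)×(0.718804 - 0.810000)/(-0.033790 - 0.120502)
       = 0.738776
Iteration 3:
  f(0.718804) = -0.033790
  f(0.738776) = -0.000517
  x_4 = 0.738776 - (-0.000517)×(0.738776 - 0.718804)/(-0.000517 - (-0.033790))
       = 0.739087
Iteration 4:
  f(0.738776) = -0.000517
  f(0.739087) = 0.000002
  x_5 = 0.739087 - 0.000002×(0.739087 - 0.738776)/(0.000002 - (-0.000517))
       = 0.739085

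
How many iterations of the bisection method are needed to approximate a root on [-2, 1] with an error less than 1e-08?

We need (b-a)/2^n ≤ 1e-08
(1 - (-2))/2^n ≤ 1e-08
3/2^n ≤ 1e-08
2^n ≥ 300000000
n ≥ log₂(300000000) = 28.16
n ≥ 29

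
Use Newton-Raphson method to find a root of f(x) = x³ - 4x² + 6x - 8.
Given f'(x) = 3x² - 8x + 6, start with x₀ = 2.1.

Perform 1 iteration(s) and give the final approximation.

f(x) = x³ - 4x² + 6x - 8
f'(x) = 3x² - 8x + 6
x₀ = 2.1

Newton-Raphson formula: x_{n+1} = x_n - f(x_n)/f'(x_n)

Iteration 1:
  f(2.100000) = -3.779000
  f'(2.100000) = 2.430000
  x_1 = 2.100000 - (-3.779000)/2.430000 = 3.655144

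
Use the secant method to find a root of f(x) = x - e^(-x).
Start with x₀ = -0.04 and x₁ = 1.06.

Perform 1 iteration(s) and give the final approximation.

f(x) = x - e^(-x)
x₀ = -0.04, x₁ = 1.06

Secant formula: x_{n+1} = x_n - f(x_n)(x_n - x_{n-1})/(f(x_n) - f(x_{n-1}))

Iteration 1:
  f(-0.040000) = -1.080811
  f(1.060000) = 0.713544
  x_2 = 1.060000 - 0.713544×(1.060000 - (-0.040000))/(0.713544 - (-1.080811))
       = 0.622573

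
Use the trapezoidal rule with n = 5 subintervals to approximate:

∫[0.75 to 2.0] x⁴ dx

f(x) = x⁴
a = 0.75, b = 2.0, n = 5
h = (b - a)/n = 0.250000

Trapezoidal rule: (h/2)[f(x₀) + 2f(x₁) + 2f(x₂) + ... + f(xₙ)]

x_0 = 0.7500, f(x_0) = 0.316406, coefficient = 1
x_1 = 1.0000, f(x_1) = 1.000000, coefficient = 2
x_2 = 1.2500, f(x_2) = 2.441406, coefficient = 2
x_3 = 1.5000, f(x_3) = 5.062500, coefficient = 2
x_4 = 1.7500, f(x_4) = 9.378906, coefficient = 2
x_5 = 2.0000, f(x_5) = 16.000000, coefficient = 1

I ≈ (0.250000/2) × 52.082031 = 6.510254
Exact value: 6.352539
Error: 0.157715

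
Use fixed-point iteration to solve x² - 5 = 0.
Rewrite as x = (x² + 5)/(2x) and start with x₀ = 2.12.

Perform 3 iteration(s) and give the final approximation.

Equation: x² - 5 = 0
Fixed-point form: x = (x² + 5)/(2x)
x₀ = 2.12

x_1 = g(2.120000) = 2.239245
x_2 = g(2.239245) = 2.236070
x_3 = g(2.236070) = 2.236068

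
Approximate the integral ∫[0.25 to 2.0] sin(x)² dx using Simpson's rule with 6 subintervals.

f(x) = sin(x)²
a = 0.25, b = 2.0, n = 6
h = (b - a)/n = 0.291667

Simpson's rule: (h/3)[f(x₀) + 4f(x₁) + 2f(x₂) + ... + f(xₙ)]

x_0 = 0.2500, f(x_0) = 0.061209, coefficient = 1
x_1 = 0.5417, f(x_1) = 0.265807, coefficient = 4
x_2 = 0.8333, f(x_2) = 0.547862, coefficient = 2
x_3 = 1.1250, f(x_3) = 0.814087, coefficient = 4
x_4 = 1.4167, f(x_4) = 0.976432, coefficient = 2
x_5 = 1.7083, f(x_5) = 0.981203, coefficient = 4
x_6 = 2.0000, f(x_6) = 0.826822, coefficient = 1

I ≈ (0.291667/3) × 12.181003 = 1.184264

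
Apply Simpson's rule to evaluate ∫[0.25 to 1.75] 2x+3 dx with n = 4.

f(x) = 2x+3
a = 0.25, b = 1.75, n = 4
h = (b - a)/n = 0.375000

Simpson's rule: (h/3)[f(x₀) + 4f(x₁) + 2f(x₂) + ... + f(xₙ)]

x_0 = 0.2500, f(x_0) = 3.500000, coefficient = 1
x_1 = 0.6250, f(x_1) = 4.250000, coefficient = 4
x_2 = 1.0000, f(x_2) = 5.000000, coefficient = 2
x_3 = 1.3750, f(x_3) = 5.750000, coefficient = 4
x_4 = 1.7500, f(x_4) = 6.500000, coefficient = 1

I ≈ (0.375000/3) × 60.000000 = 7.500000
Exact value: 7.500000
Error: 0.000000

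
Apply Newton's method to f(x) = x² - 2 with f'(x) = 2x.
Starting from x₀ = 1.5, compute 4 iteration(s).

f(x) = x² - 2
f'(x) = 2x
x₀ = 1.5

Newton-Raphson formula: x_{n+1} = x_n - f(x_n)/f'(x_n)

Iteration 1:
  f(1.500000) = 0.250000
  f'(1.500000) = 3.000000
  x_1 = 1.500000 - 0.250000/3.000000 = 1.416667
Iteration 2:
  f(1.416667) = 0.006944
  f'(1.416667) = 2.833333
  x_2 = 1.416667 - 0.006944/2.833333 = 1.414216
Iteration 3:
  f(1.414216) = 0.000006
  f'(1.414216) = 2.828431
  x_3 = 1.414216 - 0.000006/2.828431 = 1.414214
Iteration 4:
  f(1.414214) = 0.000000
  f'(1.414214) = 2.828427
  x_4 = 1.414214 - 0.000000/2.828427 = 1.414214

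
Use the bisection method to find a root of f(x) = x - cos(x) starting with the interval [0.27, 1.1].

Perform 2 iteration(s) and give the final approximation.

f(x) = x - cos(x)
Initial interval: [0.27, 1.1]

Iteration 1:
  c_1 = (0.270000 + 1.100000)/2 = 0.685000
  f(c_1) = f(0.685000) = -0.089419
  f(a) × f(c) ≥ 0, new interval: [0.685000, 1.100000]
Iteration 2:
  c_2 = (0.685000 + 1.100000)/2 = 0.892500
  f(c_2) = f(0.892500) = 0.265033
  f(a) × f(c) < 0, new interval: [0.685000, 0.892500]

After 2 iteration(s), the approximation is c_2 = 0.892500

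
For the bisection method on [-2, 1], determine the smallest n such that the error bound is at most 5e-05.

We need (b-a)/2^n ≤ 5e-05
(1 - (-2))/2^n ≤ 5e-05
3/2^n ≤ 5e-05
2^n ≥ 60000
n ≥ log₂(60000) = 15.87
n ≥ 16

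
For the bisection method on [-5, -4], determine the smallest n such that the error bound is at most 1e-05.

We need (b-a)/2^n ≤ 1e-05
(-4 - (-5))/2^n ≤ 1e-05
1/2^n ≤ 1e-05
2^n ≥ 100000
n ≥ log₂(100000) = 16.61
n ≥ 17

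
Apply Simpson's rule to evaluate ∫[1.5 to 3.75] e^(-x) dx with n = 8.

f(x) = e^(-x)
a = 1.5, b = 3.75, n = 8
h = (b - a)/n = 0.281250

Simpson's rule: (h/3)[f(x₀) + 4f(x₁) + 2f(x₂) + ... + f(xₙ)]

x_0 = 1.5000, f(x_0) = 0.223130, coefficient = 1
x_1 = 1.7812, f(x_1) = 0.168427, coefficient = 4
x_2 = 2.0625, f(x_2) = 0.127136, coefficient = 2
x_3 = 2.3438, f(x_3) = 0.095967, coefficient = 4
x_4 = 2.6250, f(x_4) = 0.072440, coefficient = 2
x_5 = 2.9062, f(x_5) = 0.054680, coefficient = 4
x_6 = 3.1875, f(x_6) = 0.041275, coefficient = 2
x_7 = 3.4688, f(x_7) = 0.031156, coefficient = 4
x_8 = 3.7500, f(x_8) = 0.023518, coefficient = 1

I ≈ (0.281250/3) × 2.129272 = 0.199619
Exact value: 0.199612
Error: 0.000007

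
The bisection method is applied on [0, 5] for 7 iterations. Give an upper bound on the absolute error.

Bisection error bound: |error| ≤ (b-a)/2^n
|error| ≤ (5 - 0)/2^7 = 5/2^7
|error| ≤ 0.0390625000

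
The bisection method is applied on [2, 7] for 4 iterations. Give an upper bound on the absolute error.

Bisection error bound: |error| ≤ (b-a)/2^n
|error| ≤ (7 - 2)/2^4 = 5/2^4
|error| ≤ 0.3125000000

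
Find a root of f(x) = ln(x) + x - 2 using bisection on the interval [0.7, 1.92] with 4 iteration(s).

f(x) = ln(x) + x - 2
Initial interval: [0.7, 1.92]

Iteration 1:
  c_1 = (0.700000 + 1.920000)/2 = 1.310000
  f(c_1) = f(1.310000) = -0.419973
  f(a) × f(c) ≥ 0, new interval: [1.310000, 1.920000]
Iteration 2:
  c_2 = (1.310000 + 1.920000)/2 = 1.615000
  f(c_2) = f(1.615000) = 0.094335
  f(a) × f(c) < 0, new interval: [1.310000, 1.615000]
Iteration 3:
  c_3 = (1.310000 + 1.615000)/2 = 1.462500
  f(c_3) = f(1.462500) = -0.157353
  f(a) × f(c) ≥ 0, new interval: [1.462500, 1.615000]
Iteration 4:
  c_4 = (1.462500 + 1.615000)/2 = 1.538750
  f(c_4) = f(1.538750) = -0.030280
  f(a) × f(c) ≥ 0, new interval: [1.538750, 1.615000]

After 4 iteration(s), the approximation is c_4 = 1.538750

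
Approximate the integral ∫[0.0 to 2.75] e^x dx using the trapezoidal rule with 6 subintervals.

f(x) = e^x
a = 0.0, b = 2.75, n = 6
h = (b - a)/n = 0.458333

Trapezoidal rule: (h/2)[f(x₀) + 2f(x₁) + 2f(x₂) + ... + f(xₙ)]

x_0 = 0.0000, f(x_0) = 1.000000, coefficient = 1
x_1 = 0.4583, f(x_1) = 1.581436, coefficient = 2
x_2 = 0.9167, f(x_2) = 2.500940, coefficient = 2
x_3 = 1.3750, f(x_3) = 3.955077, coefficient = 2
x_4 = 1.8333, f(x_4) = 6.254701, coefficient = 2
x_5 = 2.2917, f(x_5) = 9.891410, coefficient = 2
x_6 = 2.7500, f(x_6) = 15.642632, coefficient = 1

I ≈ (0.458333/2) × 65.009759 = 14.898070
Exact value: 14.642632
Error: 0.255438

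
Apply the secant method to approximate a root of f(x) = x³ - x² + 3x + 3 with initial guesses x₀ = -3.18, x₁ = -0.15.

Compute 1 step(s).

f(x) = x³ - x² + 3x + 3
x₀ = -3.18, x₁ = -0.15

Secant formula: x_{n+1} = x_n - f(x_n)(x_n - x_{n-1})/(f(x_n) - f(x_{n-1}))

Iteration 1:
  f(-3.180000) = -48.809832
  f(-0.150000) = 2.524125
  x_2 = -0.150000 - 2.524125×(-0.150000 - (-3.180000))/(2.524125 - (-48.809832))
       = -0.298987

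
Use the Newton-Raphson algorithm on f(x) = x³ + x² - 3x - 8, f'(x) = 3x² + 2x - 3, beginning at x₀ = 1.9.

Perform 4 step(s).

f(x) = x³ + x² - 3x - 8
f'(x) = 3x² + 2x - 3
x₀ = 1.9

Newton-Raphson formula: x_{n+1} = x_n - f(x_n)/f'(x_n)

Iteration 1:
  f(1.900000) = -3.231000
  f'(1.900000) = 11.630000
  x_1 = 1.900000 - (-3.231000)/11.630000 = 2.177816
Iteration 2:
  f(2.177816) = 0.538560
  f'(2.177816) = 15.584279
  x_2 = 2.177816 - 0.538560/15.584279 = 2.143258
Iteration 3:
  f(2.143258) = 0.008956
  f'(2.143258) = 15.067182
  x_3 = 2.143258 - 0.008956/15.067182 = 2.142664
Iteration 4:
  f(2.142664) = 0.000003
  f'(2.142664) = 15.058351
  x_4 = 2.142664 - 0.000003/15.058351 = 2.142664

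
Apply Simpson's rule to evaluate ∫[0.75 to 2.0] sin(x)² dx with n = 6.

f(x) = sin(x)²
a = 0.75, b = 2.0, n = 6
h = (b - a)/n = 0.208333

Simpson's rule: (h/3)[f(x₀) + 4f(x₁) + 2f(x₂) + ... + f(xₙ)]

x_0 = 0.7500, f(x_0) = 0.464631, coefficient = 1
x_1 = 0.9583, f(x_1) = 0.669508, coefficient = 4
x_2 = 1.1667, f(x_2) = 0.845379, coefficient = 2
x_3 = 1.3750, f(x_3) = 0.962151, coefficient = 4
x_4 = 1.5833, f(x_4) = 0.999843, coefficient = 2
x_5 = 1.7917, f(x_5) = 0.952004, coefficient = 4
x_6 = 2.0000, f(x_6) = 0.826822, coefficient = 1

I ≈ (0.208333/3) × 15.316551 = 1.063649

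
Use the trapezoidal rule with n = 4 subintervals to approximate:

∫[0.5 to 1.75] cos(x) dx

f(x) = cos(x)
a = 0.5, b = 1.75, n = 4
h = (b - a)/n = 0.312500

Trapezoidal rule: (h/2)[f(x₀) + 2f(x₁) + 2f(x₂) + ... + f(xₙ)]

x_0 = 0.5000, f(x_0) = 0.877583, coefficient = 1
x_1 = 0.8125, f(x_1) = 0.687686, coefficient = 2
x_2 = 1.1250, f(x_2) = 0.431177, coefficient = 2
x_3 = 1.4375, f(x_3) = 0.132902, coefficient = 2
x_4 = 1.7500, f(x_4) = -0.178246, coefficient = 1

I ≈ (0.312500/2) × 3.202865 = 0.500448
Exact value: 0.504560
Error: 0.004113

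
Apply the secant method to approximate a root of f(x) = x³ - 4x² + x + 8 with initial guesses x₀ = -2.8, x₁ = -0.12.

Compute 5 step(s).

f(x) = x³ - 4x² + x + 8
x₀ = -2.8, x₁ = -0.12

Secant formula: x_{n+1} = x_n - f(x_n)(x_n - x_{n-1})/(f(x_n) - f(x_{n-1}))

Iteration 1:
  f(-2.800000) = -48.112000
  f(-0.120000) = 7.820672
  x_2 = -0.120000 - 7.820672×(-0.120000 - (-2.800000))/(7.820672 - (-48.112000))
       = -0.494726
Iteration 2:
  f(-0.120000) = 7.820672
  f(-0.494726) = 6.405175
  x_3 = -0.494726 - 6.405175×(-0.494726 - (-0.120000))/(6.405175 - 7.820672)
       = -2.190373
Iteration 3:
  f(-0.494726) = 6.405175
  f(-2.190373) = -23.890120
  x_4 = -2.190373 - (-23.890120)×(-2.190373 - (-0.494726))/(-23.890120 - 6.405175)
       = -0.853227
Iteration 4:
  f(-2.190373) = -23.890120
  f(-0.853227) = 3.613639
  x_5 = -0.853227 - 3.613639×(-0.853227 - (-2.190373))/(3.613639 - (-23.890120))
       = -1.028911
Iteration 5:
  f(-0.853227) = 3.613639
  f(-1.028911) = 1.647194
  x_6 = -1.028911 - 1.647194×(-1.028911 - (-0.853227))/(1.647194 - 3.613639)
       = -1.176072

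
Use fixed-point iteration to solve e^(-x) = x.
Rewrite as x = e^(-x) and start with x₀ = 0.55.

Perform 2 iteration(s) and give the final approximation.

Equation: e^(-x) = x
Fixed-point form: x = e^(-x)
x₀ = 0.55

x_1 = g(0.550000) = 0.576950
x_2 = g(0.576950) = 0.561609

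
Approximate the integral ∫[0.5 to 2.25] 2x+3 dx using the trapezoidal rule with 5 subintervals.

f(x) = 2x+3
a = 0.5, b = 2.25, n = 5
h = (b - a)/n = 0.350000

Trapezoidal rule: (h/2)[f(x₀) + 2f(x₁) + 2f(x₂) + ... + f(xₙ)]

x_0 = 0.5000, f(x_0) = 4.000000, coefficient = 1
x_1 = 0.8500, f(x_1) = 4.700000, coefficient = 2
x_2 = 1.2000, f(x_2) = 5.400000, coefficient = 2
x_3 = 1.5500, f(x_3) = 6.100000, coefficient = 2
x_4 = 1.9000, f(x_4) = 6.800000, coefficient = 2
x_5 = 2.2500, f(x_5) = 7.500000, coefficient = 1

I ≈ (0.350000/2) × 57.500000 = 10.062500
Exact value: 10.062500
Error: 0.000000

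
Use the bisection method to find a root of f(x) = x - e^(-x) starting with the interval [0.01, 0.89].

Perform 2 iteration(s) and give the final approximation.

f(x) = x - e^(-x)
Initial interval: [0.01, 0.89]

Iteration 1:
  c_1 = (0.010000 + 0.890000)/2 = 0.450000
  f(c_1) = f(0.450000) = -0.187628
  f(a) × f(c) ≥ 0, new interval: [0.450000, 0.890000]
Iteration 2:
  c_2 = (0.450000 + 0.890000)/2 = 0.670000
  f(c_2) = f(0.670000) = 0.158291
  f(a) × f(c) < 0, new interval: [0.450000, 0.670000]

After 2 iteration(s), the approximation is c_2 = 0.670000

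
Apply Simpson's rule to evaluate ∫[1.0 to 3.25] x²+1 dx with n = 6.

f(x) = x²+1
a = 1.0, b = 3.25, n = 6
h = (b - a)/n = 0.375000

Simpson's rule: (h/3)[f(x₀) + 4f(x₁) + 2f(x₂) + ... + f(xₙ)]

x_0 = 1.0000, f(x_0) = 2.000000, coefficient = 1
x_1 = 1.3750, f(x_1) = 2.890625, coefficient = 4
x_2 = 1.7500, f(x_2) = 4.062500, coefficient = 2
x_3 = 2.1250, f(x_3) = 5.515625, coefficient = 4
x_4 = 2.5000, f(x_4) = 7.250000, coefficient = 2
x_5 = 2.8750, f(x_5) = 9.265625, coefficient = 4
x_6 = 3.2500, f(x_6) = 11.562500, coefficient = 1

I ≈ (0.375000/3) × 106.875000 = 13.359375
Exact value: 13.359375
Error: 0.000000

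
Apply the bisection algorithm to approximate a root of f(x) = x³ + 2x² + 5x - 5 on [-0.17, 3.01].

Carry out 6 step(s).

f(x) = x³ + 2x² + 5x - 5
Initial interval: [-0.17, 3.01]

Iteration 1:
  c_1 = (-0.170000 + 3.010000)/2 = 1.420000
  f(c_1) = f(1.420000) = 8.996088
  f(a) × f(c) < 0, new interval: [-0.170000, 1.420000]
Iteration 2:
  c_2 = (-0.170000 + 1.420000)/2 = 0.625000
  f(c_2) = f(0.625000) = -0.849609
  f(a) × f(c) ≥ 0, new interval: [0.625000, 1.420000]
Iteration 3:
  c_3 = (0.625000 + 1.420000)/2 = 1.022500
  f(c_3) = f(1.022500) = 3.272543
  f(a) × f(c) < 0, new interval: [0.625000, 1.022500]
Iteration 4:
  c_4 = (0.625000 + 1.022500)/2 = 0.823750
  f(c_4) = f(0.823750) = 1.034845
  f(a) × f(c) < 0, new interval: [0.625000, 0.823750]
Iteration 5:
  c_5 = (0.625000 + 0.823750)/2 = 0.724375
  f(c_5) = f(0.724375) = 0.051407
  f(a) × f(c) < 0, new interval: [0.625000, 0.724375]
Iteration 6:
  c_6 = (0.625000 + 0.724375)/2 = 0.674687
  f(c_6) = f(0.674687) = -0.409036
  f(a) × f(c) ≥ 0, new interval: [0.674687, 0.724375]

After 6 iteration(s), the approximation is c_6 = 0.674687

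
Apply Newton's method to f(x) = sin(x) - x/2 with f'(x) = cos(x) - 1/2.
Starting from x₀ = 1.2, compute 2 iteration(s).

f(x) = sin(x) - x/2
f'(x) = cos(x) - 1/2
x₀ = 1.2

Newton-Raphson formula: x_{n+1} = x_n - f(x_n)/f'(x_n)

Iteration 1:
  f(1.200000) = 0.332039
  f'(1.200000) = -0.137642
  x_1 = 1.200000 - 0.332039/(-0.137642) = 3.612334
Iteration 2:
  f(3.612334) = -2.259714
  f'(3.612334) = -1.391232
  x_2 = 3.612334 - (-2.259714)/(-1.391232) = 1.988080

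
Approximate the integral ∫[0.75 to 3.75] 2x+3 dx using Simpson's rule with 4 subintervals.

f(x) = 2x+3
a = 0.75, b = 3.75, n = 4
h = (b - a)/n = 0.750000

Simpson's rule: (h/3)[f(x₀) + 4f(x₁) + 2f(x₂) + ... + f(xₙ)]

x_0 = 0.7500, f(x_0) = 4.500000, coefficient = 1
x_1 = 1.5000, f(x_1) = 6.000000, coefficient = 4
x_2 = 2.2500, f(x_2) = 7.500000, coefficient = 2
x_3 = 3.0000, f(x_3) = 9.000000, coefficient = 4
x_4 = 3.7500, f(x_4) = 10.500000, coefficient = 1

I ≈ (0.750000/3) × 90.000000 = 22.500000
Exact value: 22.500000
Error: 0.000000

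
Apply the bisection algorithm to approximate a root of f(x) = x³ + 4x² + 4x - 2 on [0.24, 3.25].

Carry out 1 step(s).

f(x) = x³ + 4x² + 4x - 2
Initial interval: [0.24, 3.25]

Iteration 1:
  c_1 = (0.240000 + 3.250000)/2 = 1.745000
  f(c_1) = f(1.745000) = 22.473669
  f(a) × f(c) < 0, new interval: [0.240000, 1.745000]

After 1 iteration(s), the approximation is c_1 = 1.745000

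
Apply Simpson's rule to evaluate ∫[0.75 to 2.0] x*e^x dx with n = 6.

f(x) = x*e^x
a = 0.75, b = 2.0, n = 6
h = (b - a)/n = 0.208333

Simpson's rule: (h/3)[f(x₀) + 4f(x₁) + 2f(x₂) + ... + f(xₙ)]

x_0 = 0.7500, f(x_0) = 1.587750, coefficient = 1
x_1 = 0.9583, f(x_1) = 2.498708, coefficient = 4
x_2 = 1.1667, f(x_2) = 3.746482, coefficient = 2
x_3 = 1.3750, f(x_3) = 5.438230, coefficient = 4
x_4 = 1.5833, f(x_4) = 7.712679, coefficient = 2
x_5 = 1.7917, f(x_5) = 10.749002, coefficient = 4
x_6 = 2.0000, f(x_6) = 14.778112, coefficient = 1

I ≈ (0.208333/3) × 114.027949 = 7.918608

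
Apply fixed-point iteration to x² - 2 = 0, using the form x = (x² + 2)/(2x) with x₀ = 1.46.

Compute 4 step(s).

Equation: x² - 2 = 0
Fixed-point form: x = (x² + 2)/(2x)
x₀ = 1.46

x_1 = g(1.460000) = 1.414932
x_2 = g(1.414932) = 1.414214
x_3 = g(1.414214) = 1.414214
x_4 = g(1.414214) = 1.414214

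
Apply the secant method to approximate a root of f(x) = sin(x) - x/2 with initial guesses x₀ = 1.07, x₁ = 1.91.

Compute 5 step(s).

f(x) = sin(x) - x/2
x₀ = 1.07, x₁ = 1.91

Secant formula: x_{n+1} = x_n - f(x_n)(x_n - x_{n-1})/(f(x_n) - f(x_{n-1}))

Iteration 1:
  f(1.070000) = 0.342201
  f(1.910000) = -0.011980
  x_2 = 1.910000 - (-0.011980)×(1.910000 - 1.070000)/(-0.011980 - 0.342201)
       = 1.881587
Iteration 2:
  f(1.910000) = -0.011980
  f(1.881587) = 0.011298
  x_3 = 1.881587 - 0.011298×(1.881587 - 1.910000)/(0.011298 - (-0.011980))
       = 1.895378
Iteration 3:
  f(1.881587) = 0.011298
  f(1.895378) = 0.000096
  x_4 = 1.895378 - 0.000096×(1.895378 - 1.881587)/(0.000096 - 0.011298)
       = 1.895495
Iteration 4:
  f(1.895378) = 0.000096
  f(1.895495) = -0.000001
  x_5 = 1.895495 - (-0.000001)×(1.895495 - 1.895378)/(-0.000001 - 0.000096)
       = 1.895494
Iteration 5:
  f(1.895495) = -0.000001
  f(1.895494) = 0.000000
  x_6 = 1.895494 - 0.000000×(1.895494 - 1.895495)/(0.000000 - (-0.000001))
       = 1.895494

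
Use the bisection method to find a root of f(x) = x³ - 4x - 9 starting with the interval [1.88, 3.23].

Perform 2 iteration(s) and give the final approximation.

f(x) = x³ - 4x - 9
Initial interval: [1.88, 3.23]

Iteration 1:
  c_1 = (1.880000 + 3.230000)/2 = 2.555000
  f(c_1) = f(2.555000) = -2.540896
  f(a) × f(c) ≥ 0, new interval: [2.555000, 3.230000]
Iteration 2:
  c_2 = (2.555000 + 3.230000)/2 = 2.892500
  f(c_2) = f(2.892500) = 3.630264
  f(a) × f(c) < 0, new interval: [2.555000, 2.892500]

After 2 iteration(s), the approximation is c_2 = 2.892500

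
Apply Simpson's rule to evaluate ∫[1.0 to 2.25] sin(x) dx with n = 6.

f(x) = sin(x)
a = 1.0, b = 2.25, n = 6
h = (b - a)/n = 0.208333

Simpson's rule: (h/3)[f(x₀) + 4f(x₁) + 2f(x₂) + ... + f(xₙ)]

x_0 = 1.0000, f(x_0) = 0.841471, coefficient = 1
x_1 = 1.2083, f(x_1) = 0.935026, coefficient = 4
x_2 = 1.4167, f(x_2) = 0.988146, coefficient = 2
x_3 = 1.6250, f(x_3) = 0.998531, coefficient = 4
x_4 = 1.8333, f(x_4) = 0.965735, coefficient = 2
x_5 = 2.0417, f(x_5) = 0.891174, coefficient = 4
x_6 = 2.2500, f(x_6) = 0.778073, coefficient = 1

I ≈ (0.208333/3) × 16.826230 = 1.168488
Exact value: 1.168476
Error: 0.000012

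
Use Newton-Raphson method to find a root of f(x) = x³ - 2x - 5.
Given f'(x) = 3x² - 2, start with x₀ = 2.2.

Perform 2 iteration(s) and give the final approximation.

f(x) = x³ - 2x - 5
f'(x) = 3x² - 2
x₀ = 2.2

Newton-Raphson formula: x_{n+1} = x_n - f(x_n)/f'(x_n)

Iteration 1:
  f(2.200000) = 1.248000
  f'(2.200000) = 12.520000
  x_1 = 2.200000 - 1.248000/12.520000 = 2.100319
Iteration 2:
  f(2.100319) = 0.064589
  f'(2.100319) = 11.234026
  x_2 = 2.100319 - 0.064589/11.234026 = 2.094570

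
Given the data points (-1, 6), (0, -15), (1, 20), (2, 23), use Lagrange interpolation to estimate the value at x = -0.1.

Lagrange interpolation formula:
P(x) = Σ yᵢ × Lᵢ(x)
where Lᵢ(x) = Π_{j≠i} (x - xⱼ)/(xᵢ - xⱼ)

L_0(-0.1) = (-0.1 - 0)/(-1 - 0) × (-0.1 - 1)/(-1 - 1) × (-0.1 - 2)/(-1 - 2) = 0.038500
L_1(-0.1) = (-0.1 - (-1))/(0 - (-1)) × (-0.1 - 1)/(0 - 1) × (-0.1 - 2)/(0 - 2) = 1.039500
L_2(-0.1) = (-0.1 - (-1))/(1 - (-1)) × (-0.1 - 0)/(1 - 0) × (-0.1 - 2)/(1 - 2) = -0.094500
L_3(-0.1) = (-0.1 - (-1))/(2 - (-1)) × (-0.1 - 0)/(2 - 0) × (-0.1 - 1)/(2 - 1) = 0.016500

P(-0.1) = 6×L_0(-0.1) + (-15)×L_1(-0.1) + 20×L_2(-0.1) + 23×L_3(-0.1)
P(-0.1) = -16.872000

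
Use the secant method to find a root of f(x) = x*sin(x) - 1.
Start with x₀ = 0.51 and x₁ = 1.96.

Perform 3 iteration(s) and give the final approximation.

f(x) = x*sin(x) - 1
x₀ = 0.51, x₁ = 1.96

Secant formula: x_{n+1} = x_n - f(x_n)(x_n - x_{n-1})/(f(x_n) - f(x_{n-1}))

Iteration 1:
  f(0.510000) = -0.751030
  f(1.960000) = 0.813415
  x_2 = 1.960000 - 0.813415×(1.960000 - 0.510000)/(0.813415 - (-0.751030))
       = 1.206089
Iteration 2:
  f(1.960000) = 0.813415
  f(1.206089) = 0.126763
  x_3 = 1.206089 - 0.126763×(1.206089 - 1.960000)/(0.126763 - 0.813415)
       = 1.066910
Iteration 3:
  f(1.206089) = 0.126763
  f(1.066910) = -0.065694
  x_4 = 1.066910 - (-0.065694)×(1.066910 - 1.206089)/(-0.065694 - 0.126763)
       = 1.114418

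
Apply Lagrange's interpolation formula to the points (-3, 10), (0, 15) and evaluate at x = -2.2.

Lagrange interpolation formula:
P(x) = Σ yᵢ × Lᵢ(x)
where Lᵢ(x) = Π_{j≠i} (x - xⱼ)/(xᵢ - xⱼ)

L_0(-2.2) = (-2.2 - 0)/(-3 - 0) = 0.733333
L_1(-2.2) = (-2.2 - (-3))/(0 - (-3)) = 0.266667

P(-2.2) = 10×L_0(-2.2) + 15×L_1(-2.2)
P(-2.2) = 11.333333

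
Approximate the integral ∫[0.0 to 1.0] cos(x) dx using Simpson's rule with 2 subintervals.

f(x) = cos(x)
a = 0.0, b = 1.0, n = 2
h = (b - a)/n = 0.500000

Simpson's rule: (h/3)[f(x₀) + 4f(x₁) + 2f(x₂) + ... + f(xₙ)]

x_0 = 0.0000, f(x_0) = 1.000000, coefficient = 1
x_1 = 0.5000, f(x_1) = 0.877583, coefficient = 4
x_2 = 1.0000, f(x_2) = 0.540302, coefficient = 1

I ≈ (0.500000/3) × 5.050633 = 0.841772
Exact value: 0.841471
Error: 0.000301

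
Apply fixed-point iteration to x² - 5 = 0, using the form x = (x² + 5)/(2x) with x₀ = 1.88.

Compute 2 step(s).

Equation: x² - 5 = 0
Fixed-point form: x = (x² + 5)/(2x)
x₀ = 1.88

x_1 = g(1.880000) = 2.269787
x_2 = g(2.269787) = 2.236318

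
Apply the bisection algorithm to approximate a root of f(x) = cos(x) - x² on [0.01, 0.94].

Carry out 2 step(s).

f(x) = cos(x) - x²
Initial interval: [0.01, 0.94]

Iteration 1:
  c_1 = (0.010000 + 0.940000)/2 = 0.475000
  f(c_1) = f(0.475000) = 0.663668
  f(a) × f(c) ≥ 0, new interval: [0.475000, 0.940000]
Iteration 2:
  c_2 = (0.475000 + 0.940000)/2 = 0.707500
  f(c_2) = f(0.707500) = 0.259433
  f(a) × f(c) ≥ 0, new interval: [0.707500, 0.940000]

After 2 iteration(s), the approximation is c_2 = 0.707500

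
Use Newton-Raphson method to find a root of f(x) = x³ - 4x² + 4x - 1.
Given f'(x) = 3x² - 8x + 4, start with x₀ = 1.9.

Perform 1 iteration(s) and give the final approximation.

f(x) = x³ - 4x² + 4x - 1
f'(x) = 3x² - 8x + 4
x₀ = 1.9

Newton-Raphson formula: x_{n+1} = x_n - f(x_n)/f'(x_n)

Iteration 1:
  f(1.900000) = -0.981000
  f'(1.900000) = -0.370000
  x_1 = 1.900000 - (-0.981000)/(-0.370000) = -0.751351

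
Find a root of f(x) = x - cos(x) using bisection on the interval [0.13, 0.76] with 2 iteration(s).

f(x) = x - cos(x)
Initial interval: [0.13, 0.76]

Iteration 1:
  c_1 = (0.130000 + 0.760000)/2 = 0.445000
  f(c_1) = f(0.445000) = -0.457611
  f(a) × f(c) ≥ 0, new interval: [0.445000, 0.760000]
Iteration 2:
  c_2 = (0.445000 + 0.760000)/2 = 0.602500
  f(c_2) = f(0.602500) = -0.221421
  f(a) × f(c) ≥ 0, new interval: [0.602500, 0.760000]

After 2 iteration(s), the approximation is c_2 = 0.602500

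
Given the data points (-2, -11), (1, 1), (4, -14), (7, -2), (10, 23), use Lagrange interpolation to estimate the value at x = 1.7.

Lagrange interpolation formula:
P(x) = Σ yᵢ × Lᵢ(x)
where Lᵢ(x) = Π_{j≠i} (x - xⱼ)/(xᵢ - xⱼ)

L_0(1.7) = (1.7 - 1)/(-2 - 1) × (1.7 - 4)/(-2 - 4) × (1.7 - 7)/(-2 - 7) × (1.7 - 10)/(-2 - 10) = -0.036432
L_1(1.7) = (1.7 - (-2))/(1 - (-2)) × (1.7 - 4)/(1 - 4) × (1.7 - 7)/(1 - 7) × (1.7 - 10)/(1 - 10) = 0.770278
L_2(1.7) = (1.7 - (-2))/(4 - (-2)) × (1.7 - 1)/(4 - 1) × (1.7 - 7)/(4 - 7) × (1.7 - 10)/(4 - 10) = 0.351648
L_3(1.7) = (1.7 - (-2))/(7 - (-2)) × (1.7 - 1)/(7 - 1) × (1.7 - 4)/(7 - 4) × (1.7 - 10)/(7 - 10) = -0.101735
L_4(1.7) = (1.7 - (-2))/(10 - (-2)) × (1.7 - 1)/(10 - 1) × (1.7 - 4)/(10 - 4) × (1.7 - 7)/(10 - 7) = 0.016241

P(1.7) = (-11)×L_0(1.7) + 1×L_1(1.7) + (-14)×L_2(1.7) + (-2)×L_3(1.7) + 23×L_4(1.7)
P(1.7) = -3.175041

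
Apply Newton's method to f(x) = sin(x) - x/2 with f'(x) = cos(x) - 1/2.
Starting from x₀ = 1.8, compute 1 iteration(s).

f(x) = sin(x) - x/2
f'(x) = cos(x) - 1/2
x₀ = 1.8

Newton-Raphson formula: x_{n+1} = x_n - f(x_n)/f'(x_n)

Iteration 1:
  f(1.800000) = 0.073848
  f'(1.800000) = -0.727202
  x_1 = 1.800000 - 0.073848/(-0.727202) = 1.901550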